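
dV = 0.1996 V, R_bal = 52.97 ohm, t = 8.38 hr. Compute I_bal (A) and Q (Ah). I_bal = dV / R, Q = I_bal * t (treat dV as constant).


I_bal = dV / R = 0.1996 / 52.97 = 0.0037682 A
Q = I_bal * t = 0.0037682 * 8.38 = 0.03158 Ah

I=0.0037682 A, Q=0.03158 Ah


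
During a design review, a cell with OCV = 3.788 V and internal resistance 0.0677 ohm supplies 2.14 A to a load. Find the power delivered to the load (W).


Step 1: V_terminal = OCV - I*R = 3.788 - 2.14 * 0.0677 = 3.6431 V
Step 2: P_out = V_terminal * I = 3.6431 * 2.14 = 7.796 W

7.796 W


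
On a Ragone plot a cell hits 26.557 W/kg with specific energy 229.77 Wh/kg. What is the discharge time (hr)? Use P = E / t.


t = E / P = 229.77 / 26.557 = 8.652 hr

8.652 hr


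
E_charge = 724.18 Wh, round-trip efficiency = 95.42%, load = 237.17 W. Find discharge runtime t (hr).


Step 1: E_discharge = eta/100 * E_charge = 95.42/100 * 724.18 = 691.01 Wh
Step 2: t = E_discharge / P = 691.01 / 237.17 = 2.914 hr

2.914 hr


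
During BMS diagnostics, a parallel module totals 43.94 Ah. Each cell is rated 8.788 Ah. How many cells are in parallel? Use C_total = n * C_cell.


n = C_total / C_cell = 43.94 / 8.788 = 5

5


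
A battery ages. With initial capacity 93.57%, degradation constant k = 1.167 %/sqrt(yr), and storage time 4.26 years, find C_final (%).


Step 1: sqrt(4.26 yr) = 2.064
Step 2: drop = 1.167 * 2.064 = 2.4087
Step 3: C_final = 93.57 - 2.4087 = 91.16%

91.16%


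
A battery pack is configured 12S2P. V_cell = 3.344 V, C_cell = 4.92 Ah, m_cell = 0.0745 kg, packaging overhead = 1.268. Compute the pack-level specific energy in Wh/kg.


Step 1: V_pack = 12 * 3.344 = 40.128 V
Step 2: C_pack = 2 * 4.92 = 9.84 Ah
Step 3: E_pack = V_pack * C_pack = 40.128 * 9.84 = 394.86 Wh
Step 4: m_pack = 12 * 2 * 0.0745 * 1.268 = 2.2672 kg
Step 5: ED = E_pack / m_pack = 394.86 / 2.2672 = 174.2 Wh/kg

174.2 Wh/kg


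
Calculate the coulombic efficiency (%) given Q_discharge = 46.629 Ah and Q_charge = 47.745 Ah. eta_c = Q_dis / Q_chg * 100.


Coulombic efficiency = 46.629/47.745 * 100% = 97.66%

97.66%


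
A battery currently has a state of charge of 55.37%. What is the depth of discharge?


DOD = 100 - SOC = 100 - 55.37 = 44.63%

44.63%


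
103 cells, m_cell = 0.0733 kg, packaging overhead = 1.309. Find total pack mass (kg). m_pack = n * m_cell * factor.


Cell mass sum = 103 * 0.0733 = 7.5499 kg
With overhead 1.309: m_pack = 7.5499 * 1.309 = 9.883 kg

9.883 kg


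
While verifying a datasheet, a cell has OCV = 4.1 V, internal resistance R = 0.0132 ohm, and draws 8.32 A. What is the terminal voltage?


V = OCV - I*R = 4.1 - 8.32 * 0.0132 = 3.990 V

3.990 V


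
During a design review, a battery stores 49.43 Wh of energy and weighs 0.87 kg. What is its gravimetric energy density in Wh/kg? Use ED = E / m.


ED = E / m = 49.43 / 0.87 = 56.82 Wh/kg

56.82 Wh/kg


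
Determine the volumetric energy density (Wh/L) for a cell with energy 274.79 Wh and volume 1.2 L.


Volumetric ED = 274.79 Wh / 1.2 L = 229.0 Wh/L

229.0 Wh/L


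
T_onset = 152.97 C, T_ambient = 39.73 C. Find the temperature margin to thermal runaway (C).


Safety margin = 152.97 C - 39.73 C = 113.24 C

113.24 C


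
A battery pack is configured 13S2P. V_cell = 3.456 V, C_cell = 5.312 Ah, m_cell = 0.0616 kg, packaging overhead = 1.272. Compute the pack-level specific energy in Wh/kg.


Step 1: V_pack = 13 * 3.456 = 44.928 V
Step 2: C_pack = 2 * 5.312 = 10.624 Ah
Step 3: E_pack = V_pack * C_pack = 44.928 * 10.624 = 477.32 Wh
Step 4: m_pack = 13 * 2 * 0.0616 * 1.272 = 2.0372 kg
Step 5: ED = E_pack / m_pack = 477.32 / 2.0372 = 234.3 Wh/kg

234.3 Wh/kg


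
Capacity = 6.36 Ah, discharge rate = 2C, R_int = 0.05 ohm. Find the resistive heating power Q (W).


Step 1: I = C_rate * capacity = 2 * 6.36 = 12.72 A
Step 2: Q = I^2 * R = 12.72^2 * 0.05 = 161.8 * 0.05 = 8.090 W

8.090 W


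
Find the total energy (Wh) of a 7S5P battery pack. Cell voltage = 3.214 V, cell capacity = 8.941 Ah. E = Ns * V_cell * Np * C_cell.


E = Ns * Vcell * Np * Ccell = 7 * 3.214 * 5 * 8.941 = 1006 Wh

1006 Wh


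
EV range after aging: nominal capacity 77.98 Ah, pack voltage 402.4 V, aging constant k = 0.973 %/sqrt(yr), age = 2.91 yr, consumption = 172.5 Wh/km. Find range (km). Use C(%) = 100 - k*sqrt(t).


Step 1: capacity retention = 100 - 0.973 * sqrt(2.91) = 100 - 0.973 * 1.7059 = 98.34%
Step 2: C_now = 77.98 * 98.34/100 = 76.686 Ah
Step 3: E_pack = V * C_now = 402.4 * 76.686 = 30858 Wh
Step 4: range = E_pack / consumption = 30858 / 172.5 = 178.9 km

178.9 km


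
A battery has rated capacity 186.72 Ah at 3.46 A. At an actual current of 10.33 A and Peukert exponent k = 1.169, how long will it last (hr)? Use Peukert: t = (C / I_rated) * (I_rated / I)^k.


t_rated = C / I_rated = 186.72 / 3.46 = 53.965 hr
(I_rated/I)^k = (0.33495)^1.169 = 0.27842
t = t_rated * (I_rated/I)^k = 53.965 * 0.27842 = 15.02 hr

15.02 hr


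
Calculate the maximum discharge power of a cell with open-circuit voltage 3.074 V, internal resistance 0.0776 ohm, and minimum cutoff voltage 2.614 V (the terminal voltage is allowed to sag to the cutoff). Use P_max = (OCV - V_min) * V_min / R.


P_max = (OCV - V_min) * V_min / R = (3.074 - 2.614) * 2.614 / 0.0776 = 0.46 * 2.614 / 0.0776 = 15.50 W

15.50 W


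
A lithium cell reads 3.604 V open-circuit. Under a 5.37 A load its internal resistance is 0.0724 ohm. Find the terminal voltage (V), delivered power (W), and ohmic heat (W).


Step 1: V_terminal = OCV - I*R = 3.604 - 5.37 * 0.0724 = 3.2152 V
Step 2: P_out = V_terminal * I = 3.2152 * 5.37 = 17.27 W
Step 3: Q = I^2 * R = 5.37^2 * 0.0724 = 2.088 W

V=3.2152 V, P=17.27 W, Q=2.088 W


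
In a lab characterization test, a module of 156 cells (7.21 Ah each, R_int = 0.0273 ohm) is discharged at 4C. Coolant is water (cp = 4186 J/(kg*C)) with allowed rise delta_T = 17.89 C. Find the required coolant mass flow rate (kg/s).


Step 1: I = 4 * 7.21 = 28.84 A
Step 2: Q_cell = I^2 * R = 28.84^2 * 0.0273 = 22.707 W
Step 3: Q_total = 156 * 22.707 = 3542.3 W
Step 4: m_dot = Q_total / (cp * dT) = 3542.3 / (4186 * 17.89) = 0.04730 kg/s

0.04730 kg/s


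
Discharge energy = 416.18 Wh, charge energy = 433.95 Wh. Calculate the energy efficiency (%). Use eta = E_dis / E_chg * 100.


Round-trip efficiency = 416.18/433.95 * 100% = 95.91%

95.91%


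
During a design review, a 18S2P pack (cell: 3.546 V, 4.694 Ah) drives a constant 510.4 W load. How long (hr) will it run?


Step 1: E_pack = Ns * V_cell * Np * C_cell = 18 * 3.546 * 2 * 4.694 = 599.22 Wh
Step 2: t = E_pack / P = 599.22 / 510.4 = 1.174 hr

1.174 hr


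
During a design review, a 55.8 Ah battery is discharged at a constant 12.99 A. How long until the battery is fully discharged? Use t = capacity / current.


Runtime = 55.8 Ah / 12.99 A = 4.296 hr

4.296 hr


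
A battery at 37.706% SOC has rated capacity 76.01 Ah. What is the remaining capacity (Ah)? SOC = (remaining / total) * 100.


remaining = SOC / 100 * total = 37.706 / 100 * 76.01 = 28.66 Ah

28.66 Ah


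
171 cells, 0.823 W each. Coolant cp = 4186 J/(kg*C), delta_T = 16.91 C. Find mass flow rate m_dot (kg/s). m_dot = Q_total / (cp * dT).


Q_total = 171 * 0.823 = 140.73 W
m_dot = Q_total / (cp * dT) = 140.73 / (4186 * 16.91) = 0.001988 kg/s

0.001988 kg/s


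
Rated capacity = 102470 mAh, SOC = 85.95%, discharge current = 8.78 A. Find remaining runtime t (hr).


Convert: C_total = 102470 mAh = 102.47 Ah
Step 1: remaining = SOC/100 * C_total = 85.95/100 * 102.47 = 88.073 Ah
Step 2: t = remaining / I = 88.073 / 8.78 = 10.03 hr

10.03 hr


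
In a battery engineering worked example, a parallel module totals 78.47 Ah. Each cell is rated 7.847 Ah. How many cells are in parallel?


n = C_total / C_cell = 78.47 / 7.847 = 10

10


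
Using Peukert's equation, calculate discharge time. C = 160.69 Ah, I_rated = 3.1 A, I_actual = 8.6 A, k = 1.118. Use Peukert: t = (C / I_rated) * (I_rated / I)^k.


Step 1: t_rated = C / I_rated = 160.69 / 3.1 = 51.835 hr
Step 2: ratio = 3.1 / 8.6 = 0.36047
Step 3: ratio^k = 0.36047^1.118 = 0.31958
Step 4: t = t_rated * ratio^k = 51.835 * 0.31958 = 16.57 hr

16.57 hr


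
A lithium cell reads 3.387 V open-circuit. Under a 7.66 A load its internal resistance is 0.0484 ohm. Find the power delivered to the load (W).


Step 1: V_terminal = OCV - I*R = 3.387 - 7.66 * 0.0484 = 3.0163 V
Step 2: P_out = V_terminal * I = 3.0163 * 7.66 = 23.10 W

23.10 W


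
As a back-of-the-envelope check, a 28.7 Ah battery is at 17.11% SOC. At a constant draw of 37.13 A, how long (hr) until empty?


Step 1: remaining = SOC/100 * C_total = 17.11/100 * 28.7 = 4.9106 Ah
Step 2: t = remaining / I = 4.9106 / 37.13 = 0.1323 hr

0.1323 hr


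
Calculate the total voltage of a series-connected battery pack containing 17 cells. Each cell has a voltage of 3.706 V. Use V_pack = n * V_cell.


With 17 cells in series at 3.706 V each, V_pack = 63.002 V

63.002 V


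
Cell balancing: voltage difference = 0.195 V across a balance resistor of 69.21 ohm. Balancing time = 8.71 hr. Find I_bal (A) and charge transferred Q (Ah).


I_bal = dV / R = 0.195 / 69.21 = 0.0028175 A
Q = I_bal * t = 0.0028175 * 8.71 = 0.02454 Ah

I=0.0028175 A, Q=0.02454 Ah


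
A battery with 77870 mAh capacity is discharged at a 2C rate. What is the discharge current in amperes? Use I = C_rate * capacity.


Convert: capacity = 77870 mAh = 77.87 Ah
At 2C: I = 2 * 77.87 Ah = 155.74 A

155.74 A


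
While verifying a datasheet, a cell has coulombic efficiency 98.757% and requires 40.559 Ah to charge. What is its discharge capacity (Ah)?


Q_dis = eta/100 * Q_chg = 98.757/100 * 40.559 = 40.05 Ah

40.05 Ah


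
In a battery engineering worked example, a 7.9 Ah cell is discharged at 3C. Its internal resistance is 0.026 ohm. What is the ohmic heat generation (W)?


Step 1: I = C_rate * capacity = 3 * 7.9 = 23.7 A
Step 2: Q = I^2 * R = 23.7^2 * 0.026 = 561.69 * 0.026 = 14.60 W

14.60 W


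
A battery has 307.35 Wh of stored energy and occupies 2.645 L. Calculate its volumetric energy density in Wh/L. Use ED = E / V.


ED = E / V = 307.35 / 2.645 = 116.2 Wh/L

116.2 Wh/L


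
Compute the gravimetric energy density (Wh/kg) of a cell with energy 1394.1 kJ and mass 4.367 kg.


Convert: E = 1394.1 kJ = 387.25 Wh
ED = E / m = 387.25 / 4.367 = 88.68 Wh/kg

88.68 Wh/kg


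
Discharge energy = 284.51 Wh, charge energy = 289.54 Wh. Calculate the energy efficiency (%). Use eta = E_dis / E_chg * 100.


Round-trip efficiency = 284.51/289.54 * 100% = 98.26%

98.26%


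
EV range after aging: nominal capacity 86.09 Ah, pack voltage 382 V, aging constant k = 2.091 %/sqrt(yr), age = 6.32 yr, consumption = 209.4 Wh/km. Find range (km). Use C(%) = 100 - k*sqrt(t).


Step 1: capacity retention = 100 - 2.091 * sqrt(6.32) = 100 - 2.091 * 2.514 = 94.743%
Step 2: C_now = 86.09 * 94.743/100 = 81.564 Ah
Step 3: E_pack = V * C_now = 382 * 81.564 = 31157 Wh
Step 4: range = E_pack / consumption = 31157 / 209.4 = 148.8 km

148.8 km


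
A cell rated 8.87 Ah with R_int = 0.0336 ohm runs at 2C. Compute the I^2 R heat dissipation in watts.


Step 1: I = C_rate * capacity = 2 * 8.87 = 17.74 A
Step 2: Q = I^2 * R = 17.74^2 * 0.0336 = 314.71 * 0.0336 = 10.57 W

10.57 W


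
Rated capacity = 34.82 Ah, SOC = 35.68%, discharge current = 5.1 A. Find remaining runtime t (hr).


Step 1: remaining = SOC/100 * C_total = 35.68/100 * 34.82 = 12.424 Ah
Step 2: t = remaining / I = 12.424 / 5.1 = 2.436 hr

2.436 hr


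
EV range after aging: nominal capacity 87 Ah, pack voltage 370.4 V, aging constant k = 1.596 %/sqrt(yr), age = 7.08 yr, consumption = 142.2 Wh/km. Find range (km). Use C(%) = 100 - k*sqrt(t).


Step 1: capacity retention = 100 - 1.596 * sqrt(7.08) = 100 - 1.596 * 2.6608 = 95.753%
Step 2: C_now = 87 * 95.753/100 = 83.305 Ah
Step 3: E_pack = V * C_now = 370.4 * 83.305 = 30856 Wh
Step 4: range = E_pack / consumption = 30856 / 142.2 = 217.0 km

217.0 km


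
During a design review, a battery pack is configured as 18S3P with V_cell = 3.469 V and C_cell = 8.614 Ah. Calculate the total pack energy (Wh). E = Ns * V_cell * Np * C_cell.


E = Ns * Vcell * Np * Ccell = 18 * 3.469 * 3 * 8.614 = 1614 Wh

1614 Wh


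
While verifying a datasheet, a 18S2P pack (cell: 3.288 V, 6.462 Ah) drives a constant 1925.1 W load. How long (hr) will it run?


Step 1: E_pack = Ns * V_cell * Np * C_cell = 18 * 3.288 * 2 * 6.462 = 764.89 Wh
Step 2: t = E_pack / P = 764.89 / 1925.1 = 0.3973 hr

0.3973 hr


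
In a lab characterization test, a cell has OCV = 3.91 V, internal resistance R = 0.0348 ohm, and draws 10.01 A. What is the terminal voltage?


V = OCV - I*R = 3.91 - 10.01 * 0.0348 = 3.562 V

3.562 V


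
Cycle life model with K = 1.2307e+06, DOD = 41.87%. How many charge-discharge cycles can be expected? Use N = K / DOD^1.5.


DOD^1.5 = 270.93
N = K / DOD^1.5 = 1.2307e+06 / 270.93 = 4543

4543 cycles


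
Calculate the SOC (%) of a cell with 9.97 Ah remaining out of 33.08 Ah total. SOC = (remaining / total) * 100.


SOC% = 9.97 / 33.08 * 100 = 30.14%

30.14%


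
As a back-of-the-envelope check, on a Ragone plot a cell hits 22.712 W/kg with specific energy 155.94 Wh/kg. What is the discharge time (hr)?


t = E / P = 155.94 / 22.712 = 6.866 hr

6.866 hr


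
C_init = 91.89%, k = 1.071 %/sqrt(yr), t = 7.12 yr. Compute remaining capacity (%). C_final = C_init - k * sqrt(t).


sqrt(t) = sqrt(7.12) = 2.6683
C_final = 91.89 - 1.071 * 2.6683 = 89.03%

89.03%


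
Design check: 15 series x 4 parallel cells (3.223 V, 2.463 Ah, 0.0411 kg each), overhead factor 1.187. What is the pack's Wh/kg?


Step 1: V_pack = 15 * 3.223 = 48.345 V
Step 2: C_pack = 4 * 2.463 = 9.852 Ah
Step 3: E_pack = V_pack * C_pack = 48.345 * 9.852 = 476.29 Wh
Step 4: m_pack = 15 * 4 * 0.0411 * 1.187 = 2.9271 kg
Step 5: ED = E_pack / m_pack = 476.29 / 2.9271 = 162.7 Wh/kg

162.7 Wh/kg


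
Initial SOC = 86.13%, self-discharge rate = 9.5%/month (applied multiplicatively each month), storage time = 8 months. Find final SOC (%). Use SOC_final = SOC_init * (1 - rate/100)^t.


Monthly retention factor = 1 - 9.5/100 = 0.905
Over 8 months: factor^8 = 0.44998
SOC_final = 86.13 * 0.44998 = 38.76%

38.76%


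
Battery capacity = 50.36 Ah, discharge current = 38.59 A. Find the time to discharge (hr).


t = capacity / current = 50.36 / 38.59 = 1.305 hr

1.305 hr


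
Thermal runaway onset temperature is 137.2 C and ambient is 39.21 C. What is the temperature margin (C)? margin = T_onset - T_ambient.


Safety margin = 137.2 C - 39.21 C = 97.99 C

97.99 C


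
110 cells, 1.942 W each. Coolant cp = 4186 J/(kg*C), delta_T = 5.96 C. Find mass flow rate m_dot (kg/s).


Q_total = 110 * 1.942 = 213.62 W
m_dot = Q_total / (cp * dT) = 213.62 / (4186 * 5.96) = 0.008562 kg/s

0.008562 kg/s


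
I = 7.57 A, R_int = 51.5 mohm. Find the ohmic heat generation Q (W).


Convert: R = 51.5 mohm = 0.0515 ohm
I^2 = 57.305
Q = 57.305 * 0.0515 = 2.951 W

2.951 W


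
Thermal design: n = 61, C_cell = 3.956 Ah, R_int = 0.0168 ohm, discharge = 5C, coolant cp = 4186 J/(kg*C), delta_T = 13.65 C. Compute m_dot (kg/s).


Step 1: I = 5 * 3.956 = 19.78 A
Step 2: Q_cell = I^2 * R = 19.78^2 * 0.0168 = 6.573 W
Step 3: Q_total = 61 * 6.573 = 400.95 W
Step 4: m_dot = Q_total / (cp * dT) = 400.95 / (4186 * 13.65) = 0.007017 kg/s

0.007017 kg/s


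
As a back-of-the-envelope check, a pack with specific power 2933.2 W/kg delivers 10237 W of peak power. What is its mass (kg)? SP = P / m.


m = P / SP = 10237 / 2933.2 = 3.490 kg

3.490 kg


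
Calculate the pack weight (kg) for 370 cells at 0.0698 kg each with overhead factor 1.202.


Cell mass sum = 370 * 0.0698 = 25.826 kg
With overhead 1.202: m_pack = 25.826 * 1.202 = 31.04 kg

31.04 kg


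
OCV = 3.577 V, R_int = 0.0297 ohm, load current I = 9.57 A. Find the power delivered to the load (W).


Step 1: V_terminal = OCV - I*R = 3.577 - 9.57 * 0.0297 = 3.2928 V
Step 2: P_out = V_terminal * I = 3.2928 * 9.57 = 31.51 W

31.51 W


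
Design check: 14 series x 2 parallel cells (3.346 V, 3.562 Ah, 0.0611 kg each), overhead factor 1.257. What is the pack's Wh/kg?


Step 1: V_pack = 14 * 3.346 = 46.844 V
Step 2: C_pack = 2 * 3.562 = 7.124 Ah
Step 3: E_pack = V_pack * C_pack = 46.844 * 7.124 = 333.72 Wh
Step 4: m_pack = 14 * 2 * 0.0611 * 1.257 = 2.1505 kg
Step 5: ED = E_pack / m_pack = 333.72 / 2.1505 = 155.2 Wh/kg

155.2 Wh/kg


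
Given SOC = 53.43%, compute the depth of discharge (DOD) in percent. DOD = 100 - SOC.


DOD = 100 - SOC = 100 - 53.43 = 46.57%

46.57%


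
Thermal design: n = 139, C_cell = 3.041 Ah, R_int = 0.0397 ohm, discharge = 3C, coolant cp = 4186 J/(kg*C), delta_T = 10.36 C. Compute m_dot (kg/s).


Step 1: I = 3 * 3.041 = 9.123 A
Step 2: Q_cell = I^2 * R = 9.123^2 * 0.0397 = 3.3042 W
Step 3: Q_total = 139 * 3.3042 = 459.28 W
Step 4: m_dot = Q_total / (cp * dT) = 459.28 / (4186 * 10.36) = 0.01059 kg/s

0.01059 kg/s


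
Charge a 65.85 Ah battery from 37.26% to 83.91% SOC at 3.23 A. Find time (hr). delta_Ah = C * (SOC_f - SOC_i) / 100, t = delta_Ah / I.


delta_Ah = 65.85 * (83.91 - 37.26) / 100 = 30.719 Ah
t = delta_Ah / I = 30.719 / 3.23 = 9.511 hr

9.511 hr


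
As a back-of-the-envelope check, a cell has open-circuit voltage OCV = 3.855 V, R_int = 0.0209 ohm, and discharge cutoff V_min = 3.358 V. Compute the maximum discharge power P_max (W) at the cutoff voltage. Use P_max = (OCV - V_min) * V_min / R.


dV = OCV - V_min = 0.497 V (so I_max = dV / R)
P_max = dV * V_min / R = 0.497 * 3.358 / 0.0209 = 79.85 W

79.85 W


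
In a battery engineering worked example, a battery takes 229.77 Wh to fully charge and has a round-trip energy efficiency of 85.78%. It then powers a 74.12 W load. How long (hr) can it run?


Step 1: E_discharge = eta/100 * E_charge = 85.78/100 * 229.77 = 197.1 Wh
Step 2: t = E_discharge / P = 197.1 / 74.12 = 2.659 hr

2.659 hr


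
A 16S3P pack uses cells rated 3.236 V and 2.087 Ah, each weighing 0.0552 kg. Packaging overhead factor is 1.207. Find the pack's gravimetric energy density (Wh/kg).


Step 1: V_pack = 16 * 3.236 = 51.776 V
Step 2: C_pack = 3 * 2.087 = 6.261 Ah
Step 3: E_pack = V_pack * C_pack = 51.776 * 6.261 = 324.17 Wh
Step 4: m_pack = 16 * 3 * 0.0552 * 1.207 = 3.1981 kg
Step 5: ED = E_pack / m_pack = 324.17 / 3.1981 = 101.4 Wh/kg

101.4 Wh/kg


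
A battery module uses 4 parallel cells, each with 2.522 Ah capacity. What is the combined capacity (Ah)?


C_total = 4 * 2.522 = 10.088 Ah

10.088 Ah


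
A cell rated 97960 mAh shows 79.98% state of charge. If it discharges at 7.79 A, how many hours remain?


Convert: C_total = 97960 mAh = 97.96 Ah
Step 1: remaining = SOC/100 * C_total = 79.98/100 * 97.96 = 78.348 Ah
Step 2: t = remaining / I = 78.348 / 7.79 = 10.06 hr

10.06 hr


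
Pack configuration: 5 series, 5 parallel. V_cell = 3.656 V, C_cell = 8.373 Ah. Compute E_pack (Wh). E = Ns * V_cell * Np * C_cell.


V_pack = 5 * 3.656 = 18.28 V
C_pack = 5 * 8.373 = 41.865 Ah
E = V_pack * C_pack = 18.28 * 41.865 = 765.3 Wh

765.3 Wh


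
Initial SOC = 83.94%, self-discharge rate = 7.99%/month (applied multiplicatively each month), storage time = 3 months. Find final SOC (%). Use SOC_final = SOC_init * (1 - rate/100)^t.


decay = (1 - 7.99/100)^3 = 0.77894
SOC_final = 83.94 * 0.77894 = 65.38%

65.38%


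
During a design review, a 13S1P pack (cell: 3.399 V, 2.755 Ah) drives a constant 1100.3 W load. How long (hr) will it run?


Step 1: E_pack = Ns * V_cell * Np * C_cell = 13 * 3.399 * 1 * 2.755 = 121.74 Wh
Step 2: t = E_pack / P = 121.74 / 1100.3 = 0.1106 hr

0.1106 hr


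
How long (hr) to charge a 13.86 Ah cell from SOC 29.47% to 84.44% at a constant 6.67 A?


Step 1: dSOC = 84.44% - 29.47% = 54.97%
Step 2: delta_Ah = 13.86 * 54.97 / 100 = 7.6188 Ah
Step 3: t = 7.6188 / 6.67 = 1.142 hr

1.142 hr


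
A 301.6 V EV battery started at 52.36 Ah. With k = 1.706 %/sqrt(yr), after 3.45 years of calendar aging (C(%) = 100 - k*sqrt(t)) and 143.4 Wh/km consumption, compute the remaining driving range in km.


Step 1: capacity retention = 100 - 1.706 * sqrt(3.45) = 100 - 1.706 * 1.8574 = 96.831%
Step 2: C_now = 52.36 * 96.831/100 = 50.701 Ah
Step 3: E_pack = V * C_now = 301.6 * 50.701 = 15291 Wh
Step 4: range = E_pack / consumption = 15291 / 143.4 = 106.6 km

106.6 km


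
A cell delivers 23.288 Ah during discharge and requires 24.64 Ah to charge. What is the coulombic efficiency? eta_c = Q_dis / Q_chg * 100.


Coulombic efficiency = 23.288/24.64 * 100% = 94.51%

94.51%


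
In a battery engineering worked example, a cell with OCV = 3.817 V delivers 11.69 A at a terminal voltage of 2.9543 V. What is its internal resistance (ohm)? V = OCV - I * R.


R = (OCV - V) / I = (3.817 - 2.9543) / 11.69 = 0.07380 ohm

0.07380 ohm


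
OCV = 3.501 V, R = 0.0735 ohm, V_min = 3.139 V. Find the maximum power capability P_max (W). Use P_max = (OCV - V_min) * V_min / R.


P_max = (OCV - V_min) * V_min / R = (3.501 - 3.139) * 3.139 / 0.0735 = 0.362 * 3.139 / 0.0735 = 15.46 W

15.46 W


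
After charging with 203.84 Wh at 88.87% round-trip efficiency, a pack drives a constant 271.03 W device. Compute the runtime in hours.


Step 1: E_discharge = eta/100 * E_charge = 88.87/100 * 203.84 = 181.15 Wh
Step 2: t = E_discharge / P = 181.15 / 271.03 = 0.6684 hr

0.6684 hr


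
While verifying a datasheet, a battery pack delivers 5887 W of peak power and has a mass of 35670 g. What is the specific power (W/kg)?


Convert: m = 35670 g = 35.67 kg
SP = P / m = 5887 / 35.67 = 165.0 W/kg

165.0 W/kg


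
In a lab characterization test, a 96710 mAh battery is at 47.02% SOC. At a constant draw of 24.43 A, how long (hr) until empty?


Convert: C_total = 96710 mAh = 96.71 Ah
Step 1: remaining = SOC/100 * C_total = 47.02/100 * 96.71 = 45.473 Ah
Step 2: t = remaining / I = 45.473 / 24.43 = 1.861 hr

1.861 hr


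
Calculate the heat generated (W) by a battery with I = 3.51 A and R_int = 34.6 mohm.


Convert: R = 34.6 mohm = 0.0346 ohm
I^2 = 12.32
Q = 12.32 * 0.0346 = 0.4263 W

0.4263 W


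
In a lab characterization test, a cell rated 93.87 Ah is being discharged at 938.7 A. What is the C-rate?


Rearranging: C_rate = 938.7 / 93.87 = 10C

10C


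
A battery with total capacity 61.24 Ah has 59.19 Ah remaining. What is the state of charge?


SOC = (remaining / total) * 100 = (59.19 / 61.24) * 100 = 96.65%

96.65%


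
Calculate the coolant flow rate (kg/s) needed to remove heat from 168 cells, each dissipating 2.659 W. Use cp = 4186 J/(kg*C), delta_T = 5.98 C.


Step 1: Total heat Q = 168 * 2.659 W = 446.71 W
Step 2: denom = cp * dT = 4186 * 5.98 = 25032
Step 3: m_dot = 446.71 / 25032 = 0.01785 kg/s

0.01785 kg/s


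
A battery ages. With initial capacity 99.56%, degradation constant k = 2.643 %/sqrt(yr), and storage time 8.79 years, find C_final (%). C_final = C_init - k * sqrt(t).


Step 1: sqrt(8.79 yr) = 2.9648
Step 2: drop = 2.643 * 2.9648 = 7.836
Step 3: C_final = 99.56 - 7.836 = 91.72%

91.72%


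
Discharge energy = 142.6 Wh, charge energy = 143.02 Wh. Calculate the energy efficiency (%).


Round-trip efficiency = 142.6/143.02 * 100% = 99.71%

99.71%


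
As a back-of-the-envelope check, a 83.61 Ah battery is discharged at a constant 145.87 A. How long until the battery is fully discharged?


Runtime = 83.61 Ah / 145.87 A = 0.5732 hr

0.5732 hr


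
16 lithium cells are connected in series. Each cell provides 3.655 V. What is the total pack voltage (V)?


V_pack = n * V_cell = 16 * 3.655 = 58.48 V

58.48 V


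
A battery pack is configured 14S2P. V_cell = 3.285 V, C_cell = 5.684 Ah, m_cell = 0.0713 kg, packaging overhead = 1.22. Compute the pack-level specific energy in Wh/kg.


Step 1: V_pack = 14 * 3.285 = 45.99 V
Step 2: C_pack = 2 * 5.684 = 11.368 Ah
Step 3: E_pack = V_pack * C_pack = 45.99 * 11.368 = 522.81 Wh
Step 4: m_pack = 14 * 2 * 0.0713 * 1.22 = 2.4356 kg
Step 5: ED = E_pack / m_pack = 522.81 / 2.4356 = 214.7 Wh/kg

214.7 Wh/kg


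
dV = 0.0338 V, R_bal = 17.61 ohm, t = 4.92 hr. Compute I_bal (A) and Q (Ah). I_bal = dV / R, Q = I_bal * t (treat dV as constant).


First, Ohm's law: I_bal = 0.0338 V / 17.61 ohm = 0.0019194 A
Then Q = I * t = 0.0019194 A * 4.92 hr = 0.009443 Ah

I=0.0019194 A, Q=0.009443 Ah


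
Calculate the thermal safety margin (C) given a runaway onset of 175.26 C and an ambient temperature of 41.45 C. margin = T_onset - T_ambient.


margin = T_onset - T_ambient = 175.26 - 41.45 = 133.81 C

133.81 C


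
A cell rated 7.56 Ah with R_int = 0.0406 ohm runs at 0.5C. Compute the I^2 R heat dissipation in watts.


Step 1: I = C_rate * capacity = 0.5 * 7.56 = 3.78 A
Step 2: Q = I^2 * R = 3.78^2 * 0.0406 = 14.288 * 0.0406 = 0.5801 W

0.5801 W


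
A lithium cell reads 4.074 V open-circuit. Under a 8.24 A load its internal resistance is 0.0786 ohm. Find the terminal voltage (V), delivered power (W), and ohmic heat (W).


Step 1: V_terminal = OCV - I*R = 4.074 - 8.24 * 0.0786 = 3.4263 V
Step 2: P_out = V_terminal * I = 3.4263 * 8.24 = 28.23 W
Step 3: Q = I^2 * R = 8.24^2 * 0.0786 = 5.337 W

V=3.4263 V, P=28.23 W, Q=5.337 W


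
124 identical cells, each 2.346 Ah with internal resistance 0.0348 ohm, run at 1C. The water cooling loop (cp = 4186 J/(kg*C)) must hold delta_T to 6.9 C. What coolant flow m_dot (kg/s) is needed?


Step 1: I = 1 * 2.346 = 2.346 A
Step 2: Q_cell = I^2 * R = 2.346^2 * 0.0348 = 0.19153 W
Step 3: Q_total = 124 * 0.19153 = 23.75 W
Step 4: m_dot = Q_total / (cp * dT) = 23.75 / (4186 * 6.9) = 8.223e-04 kg/s

8.223e-04 kg/s


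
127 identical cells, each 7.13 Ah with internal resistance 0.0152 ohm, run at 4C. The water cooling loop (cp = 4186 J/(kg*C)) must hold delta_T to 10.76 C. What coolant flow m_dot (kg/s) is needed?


Step 1: I = 4 * 7.13 = 28.52 A
Step 2: Q_cell = I^2 * R = 28.52^2 * 0.0152 = 12.364 W
Step 3: Q_total = 127 * 12.364 = 1570.2 W
Step 4: m_dot = Q_total / (cp * dT) = 1570.2 / (4186 * 10.76) = 0.03486 kg/s

0.03486 kg/s


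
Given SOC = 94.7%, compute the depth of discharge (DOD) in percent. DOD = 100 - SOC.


DOD = 100 - SOC = 100 - 94.7 = 5.3%

5.3%


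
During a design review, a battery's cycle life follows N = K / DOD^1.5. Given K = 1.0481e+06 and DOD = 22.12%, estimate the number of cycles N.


Step 1: DOD^1.5 = 22.12^1.5 = 104.03
Step 2: N = 1.0481e+06 / 104.03 = 10070 cycles

10070 cycles


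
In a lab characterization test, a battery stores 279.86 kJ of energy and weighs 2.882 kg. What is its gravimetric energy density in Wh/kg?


Convert: E = 279.86 kJ = 77.739 Wh
ED = E / m = 77.739 / 2.882 = 26.97 Wh/kg

26.97 Wh/kg


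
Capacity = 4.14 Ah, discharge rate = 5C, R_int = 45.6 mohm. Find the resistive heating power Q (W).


Convert: R = 45.6 mohm = 0.0456 ohm
Step 1: I = C_rate * capacity = 5 * 4.14 = 20.7 A
Step 2: Q = I^2 * R = 20.7^2 * 0.0456 = 428.49 * 0.0456 = 19.54 W

19.54 W


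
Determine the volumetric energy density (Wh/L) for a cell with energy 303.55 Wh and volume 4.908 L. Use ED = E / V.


Volumetric ED = 303.55 Wh / 4.908 L = 61.85 Wh/L

61.85 Wh/L


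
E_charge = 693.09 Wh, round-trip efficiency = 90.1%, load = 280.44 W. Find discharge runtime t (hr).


Step 1: E_discharge = eta/100 * E_charge = 90.1/100 * 693.09 = 624.47 Wh
Step 2: t = E_discharge / P = 624.47 / 280.44 = 2.227 hr

2.227 hr


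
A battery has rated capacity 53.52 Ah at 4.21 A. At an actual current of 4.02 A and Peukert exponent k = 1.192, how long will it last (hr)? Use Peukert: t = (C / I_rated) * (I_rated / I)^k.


Step 1: t_rated = C / I_rated = 53.52 / 4.21 = 12.713 hr
Step 2: ratio = 4.21 / 4.02 = 1.0473
Step 3: ratio^k = 1.0473^1.192 = 1.0566
Step 4: t = t_rated * ratio^k = 12.713 * 1.0566 = 13.43 hr

13.43 hr


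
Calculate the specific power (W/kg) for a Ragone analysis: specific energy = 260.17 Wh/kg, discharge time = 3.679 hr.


P_specific = E / t = 260.17 / 3.679 = 70.72 W/kg

70.72 W/kg


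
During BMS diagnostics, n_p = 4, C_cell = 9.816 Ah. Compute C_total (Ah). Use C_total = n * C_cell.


Parallel capacities add: 4 * 9.816 Ah = 39.264 Ah

39.264 Ah


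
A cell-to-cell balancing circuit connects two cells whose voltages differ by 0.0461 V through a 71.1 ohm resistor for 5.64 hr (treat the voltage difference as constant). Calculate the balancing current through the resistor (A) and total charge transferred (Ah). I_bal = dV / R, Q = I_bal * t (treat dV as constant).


I_bal = dV / R = 0.0461 / 71.1 = 6.4838e-04 A
Q = I_bal * t = 6.4838e-04 * 5.64 = 0.003657 Ah

I=6.4838e-04 A, Q=0.003657 Ah


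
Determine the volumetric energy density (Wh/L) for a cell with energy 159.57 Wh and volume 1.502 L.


ED = E / V = 159.57 / 1.502 = 106.2 Wh/L

106.2 Wh/L


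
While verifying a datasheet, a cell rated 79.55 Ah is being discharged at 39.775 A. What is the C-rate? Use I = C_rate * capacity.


C_rate = I / capacity = 39.775 / 79.55 = 0.5C

0.5C


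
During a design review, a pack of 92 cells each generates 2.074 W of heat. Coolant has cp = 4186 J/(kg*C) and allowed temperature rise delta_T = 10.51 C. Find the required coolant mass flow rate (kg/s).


Step 1: Total heat Q = 92 * 2.074 W = 190.81 W
Step 2: denom = cp * dT = 4186 * 10.51 = 43995
Step 3: m_dot = 190.81 / 43995 = 0.004337 kg/s

0.004337 kg/s


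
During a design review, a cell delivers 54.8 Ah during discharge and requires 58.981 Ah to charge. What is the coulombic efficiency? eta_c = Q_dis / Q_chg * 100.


eta_c = Q_dis / Q_chg * 100 = 54.8 / 58.981 * 100 = 92.91%

92.91%


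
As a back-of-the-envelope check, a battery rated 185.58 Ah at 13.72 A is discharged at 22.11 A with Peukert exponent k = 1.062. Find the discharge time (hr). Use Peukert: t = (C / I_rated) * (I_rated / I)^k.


t_rated = C / I_rated = 185.58 / 13.72 = 13.526 hr
(I_rated/I)^k = (0.62053)^1.062 = 0.60244
t = t_rated * (I_rated/I)^k = 13.526 * 0.60244 = 8.149 hr

8.149 hr


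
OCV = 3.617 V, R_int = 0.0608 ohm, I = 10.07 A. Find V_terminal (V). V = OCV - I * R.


IR drop = 10.07 * 0.0608 = 0.61226 V
V = 3.617 - 0.61226 = 3.005 V

3.005 V


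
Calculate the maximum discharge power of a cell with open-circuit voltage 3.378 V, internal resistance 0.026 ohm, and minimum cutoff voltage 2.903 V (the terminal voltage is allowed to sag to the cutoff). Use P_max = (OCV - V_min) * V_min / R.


dV = OCV - V_min = 0.475 V (so I_max = dV / R)
P_max = dV * V_min / R = 0.475 * 2.903 / 0.026 = 53.04 W

53.04 W


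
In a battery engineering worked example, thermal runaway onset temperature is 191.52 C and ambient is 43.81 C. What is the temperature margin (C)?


Safety margin = 191.52 C - 43.81 C = 147.71 C

147.71 C


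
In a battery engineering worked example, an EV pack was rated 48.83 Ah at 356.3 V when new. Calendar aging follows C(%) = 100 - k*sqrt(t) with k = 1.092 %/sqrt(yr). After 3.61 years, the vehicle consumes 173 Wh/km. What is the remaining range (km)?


Step 1: capacity retention = 100 - 1.092 * sqrt(3.61) = 100 - 1.092 * 1.9 = 97.925%
Step 2: C_now = 48.83 * 97.925/100 = 47.817 Ah
Step 3: E_pack = V * C_now = 356.3 * 47.817 = 17037 Wh
Step 4: range = E_pack / consumption = 17037 / 173 = 98.48 km

98.48 km


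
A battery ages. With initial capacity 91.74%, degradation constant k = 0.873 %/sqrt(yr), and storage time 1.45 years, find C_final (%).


sqrt(t) = sqrt(1.45) = 1.2042
C_final = 91.74 - 0.873 * 1.2042 = 90.69%

90.69%


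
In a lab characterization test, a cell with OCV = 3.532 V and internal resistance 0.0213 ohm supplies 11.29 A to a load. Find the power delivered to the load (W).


Step 1: V_terminal = OCV - I*R = 3.532 - 11.29 * 0.0213 = 3.2915 V
Step 2: P_out = V_terminal * I = 3.2915 * 11.29 = 37.16 W

37.16 W


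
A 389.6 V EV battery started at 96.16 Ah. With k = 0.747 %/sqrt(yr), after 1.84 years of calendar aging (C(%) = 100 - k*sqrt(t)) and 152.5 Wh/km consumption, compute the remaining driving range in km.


Step 1: capacity retention = 100 - 0.747 * sqrt(1.84) = 100 - 0.747 * 1.3565 = 98.987%
Step 2: C_now = 96.16 * 98.987/100 = 95.186 Ah
Step 3: E_pack = V * C_now = 389.6 * 95.186 = 37084 Wh
Step 4: range = E_pack / consumption = 37084 / 152.5 = 243.2 km

243.2 km


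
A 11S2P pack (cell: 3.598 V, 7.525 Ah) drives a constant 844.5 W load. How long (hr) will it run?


Step 1: E_pack = Ns * V_cell * Np * C_cell = 11 * 3.598 * 2 * 7.525 = 595.65 Wh
Step 2: t = E_pack / P = 595.65 / 844.5 = 0.7053 hr

0.7053 hr


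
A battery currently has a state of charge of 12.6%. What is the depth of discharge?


Complement of SOC: DOD = 100% - 12.6% = 87.4%

87.4%


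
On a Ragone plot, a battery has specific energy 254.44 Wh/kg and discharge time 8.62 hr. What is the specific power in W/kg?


P_specific = E / t = 254.44 / 8.62 = 29.52 W/kg

29.52 W/kg


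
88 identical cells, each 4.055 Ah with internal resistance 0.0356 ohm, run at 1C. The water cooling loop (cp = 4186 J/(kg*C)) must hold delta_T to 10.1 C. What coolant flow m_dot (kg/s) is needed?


Step 1: I = 1 * 4.055 = 4.055 A
Step 2: Q_cell = I^2 * R = 4.055^2 * 0.0356 = 0.58537 W
Step 3: Q_total = 88 * 0.58537 = 51.513 W
Step 4: m_dot = Q_total / (cp * dT) = 51.513 / (4186 * 10.1) = 0.001218 kg/s

0.001218 kg/s


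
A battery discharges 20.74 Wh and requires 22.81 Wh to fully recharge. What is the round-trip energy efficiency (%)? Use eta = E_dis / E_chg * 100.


Round-trip efficiency = 20.74/22.81 * 100% = 90.93%

90.93%


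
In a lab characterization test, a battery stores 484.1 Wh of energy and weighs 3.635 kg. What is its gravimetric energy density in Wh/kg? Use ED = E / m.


ED = E / m = 484.1 / 3.635 = 133.2 Wh/kg

133.2 Wh/kg


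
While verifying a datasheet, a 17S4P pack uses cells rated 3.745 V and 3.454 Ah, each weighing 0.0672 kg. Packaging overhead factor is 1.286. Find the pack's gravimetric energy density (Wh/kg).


Step 1: V_pack = 17 * 3.745 = 63.665 V
Step 2: C_pack = 4 * 3.454 = 13.816 Ah
Step 3: E_pack = V_pack * C_pack = 63.665 * 13.816 = 879.6 Wh
Step 4: m_pack = 17 * 4 * 0.0672 * 1.286 = 5.8765 kg
Step 5: ED = E_pack / m_pack = 879.6 / 5.8765 = 149.7 Wh/kg

149.7 Wh/kg


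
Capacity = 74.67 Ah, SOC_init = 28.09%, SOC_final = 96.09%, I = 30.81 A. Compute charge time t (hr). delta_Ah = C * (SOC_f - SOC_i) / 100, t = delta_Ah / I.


Step 1: dSOC = 96.09% - 28.09% = 68%
Step 2: delta_Ah = 74.67 * 68 / 100 = 50.776 Ah
Step 3: t = 50.776 / 30.81 = 1.648 hr

1.648 hr


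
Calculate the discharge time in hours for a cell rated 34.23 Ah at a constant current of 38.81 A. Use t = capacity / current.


Runtime = 34.23 Ah / 38.81 A = 0.8820 hr

0.8820 hr


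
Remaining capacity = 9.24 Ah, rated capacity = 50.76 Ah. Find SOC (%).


SOC% = 9.24 / 50.76 * 100 = 18.20%

18.20%


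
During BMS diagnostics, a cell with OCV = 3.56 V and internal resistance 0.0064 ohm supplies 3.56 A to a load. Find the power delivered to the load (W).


Step 1: V_terminal = OCV - I*R = 3.56 - 3.56 * 0.0064 = 3.5372 V
Step 2: P_out = V_terminal * I = 3.5372 * 3.56 = 12.59 W

12.59 W


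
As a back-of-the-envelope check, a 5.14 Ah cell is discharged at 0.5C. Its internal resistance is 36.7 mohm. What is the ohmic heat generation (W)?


Convert: R = 36.7 mohm = 0.0367 ohm
Step 1: I = C_rate * capacity = 0.5 * 5.14 = 2.57 A
Step 2: Q = I^2 * R = 2.57^2 * 0.0367 = 6.6049 * 0.0367 = 0.2424 W

0.2424 W


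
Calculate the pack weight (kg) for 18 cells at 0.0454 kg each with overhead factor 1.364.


Cell mass sum = 18 * 0.0454 = 0.8172 kg
With overhead 1.364: m_pack = 0.8172 * 1.364 = 1.115 kg

1.115 kg


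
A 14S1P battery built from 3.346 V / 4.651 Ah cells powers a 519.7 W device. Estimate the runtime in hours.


Step 1: E_pack = Ns * V_cell * Np * C_cell = 14 * 3.346 * 1 * 4.651 = 217.87 Wh
Step 2: t = E_pack / P = 217.87 / 519.7 = 0.4192 hr

0.4192 hr


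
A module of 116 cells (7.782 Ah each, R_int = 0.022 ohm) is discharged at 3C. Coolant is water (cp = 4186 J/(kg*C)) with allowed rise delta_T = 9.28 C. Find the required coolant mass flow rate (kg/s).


Step 1: I = 3 * 7.782 = 23.346 A
Step 2: Q_cell = I^2 * R = 23.346^2 * 0.022 = 11.991 W
Step 3: Q_total = 116 * 11.991 = 1391 W
Step 4: m_dot = Q_total / (cp * dT) = 1391 / (4186 * 9.28) = 0.03581 kg/s

0.03581 kg/s


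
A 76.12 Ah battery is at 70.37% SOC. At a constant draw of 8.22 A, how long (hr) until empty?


Step 1: remaining = SOC/100 * C_total = 70.37/100 * 76.12 = 53.566 Ah
Step 2: t = remaining / I = 53.566 / 8.22 = 6.517 hr

6.517 hr


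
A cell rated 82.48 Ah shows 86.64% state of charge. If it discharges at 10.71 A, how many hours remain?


Step 1: remaining = SOC/100 * C_total = 86.64/100 * 82.48 = 71.461 Ah
Step 2: t = remaining / I = 71.461 / 10.71 = 6.672 hr

6.672 hr


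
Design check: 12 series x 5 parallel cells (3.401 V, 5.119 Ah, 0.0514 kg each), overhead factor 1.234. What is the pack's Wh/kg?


Step 1: V_pack = 12 * 3.401 = 40.812 V
Step 2: C_pack = 5 * 5.119 = 25.595 Ah
Step 3: E_pack = V_pack * C_pack = 40.812 * 25.595 = 1044.6 Wh
Step 4: m_pack = 12 * 5 * 0.0514 * 1.234 = 3.8057 kg
Step 5: ED = E_pack / m_pack = 1044.6 / 3.8057 = 274.5 Wh/kg

274.5 Wh/kg


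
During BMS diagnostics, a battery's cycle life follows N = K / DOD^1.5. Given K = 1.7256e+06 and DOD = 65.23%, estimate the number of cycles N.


DOD^1.5 = 526.83
N = K / DOD^1.5 = 1.7256e+06 / 526.83 = 3275

3275 cycles


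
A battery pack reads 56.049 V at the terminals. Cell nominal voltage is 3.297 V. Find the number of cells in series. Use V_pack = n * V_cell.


n = V_pack / V_cell = 56.049 / 3.297 = 17

17


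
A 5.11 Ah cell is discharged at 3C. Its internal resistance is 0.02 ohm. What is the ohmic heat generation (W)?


Step 1: I = C_rate * capacity = 3 * 5.11 = 15.33 A
Step 2: Q = I^2 * R = 15.33^2 * 0.02 = 235.01 * 0.02 = 4.700 W

4.700 W


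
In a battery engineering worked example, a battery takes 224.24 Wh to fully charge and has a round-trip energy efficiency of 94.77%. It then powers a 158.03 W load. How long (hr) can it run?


Step 1: E_discharge = eta/100 * E_charge = 94.77/100 * 224.24 = 212.51 Wh
Step 2: t = E_discharge / P = 212.51 / 158.03 = 1.345 hr

1.345 hr


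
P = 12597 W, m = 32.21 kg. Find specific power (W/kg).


SP = P / m = 12597 / 32.21 = 391.1 W/kg

391.1 W/kg


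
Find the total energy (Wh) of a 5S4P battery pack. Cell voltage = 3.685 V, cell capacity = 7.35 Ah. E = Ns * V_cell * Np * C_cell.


V_pack = 5 * 3.685 = 18.425 V
C_pack = 4 * 7.35 = 29.4 Ah
E = V_pack * C_pack = 18.425 * 29.4 = 541.7 Wh

541.7 Wh


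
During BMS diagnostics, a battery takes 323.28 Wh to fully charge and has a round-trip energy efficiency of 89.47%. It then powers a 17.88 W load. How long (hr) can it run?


Step 1: E_discharge = eta/100 * E_charge = 89.47/100 * 323.28 = 289.24 Wh
Step 2: t = E_discharge / P = 289.24 / 17.88 = 16.18 hr

16.18 hr


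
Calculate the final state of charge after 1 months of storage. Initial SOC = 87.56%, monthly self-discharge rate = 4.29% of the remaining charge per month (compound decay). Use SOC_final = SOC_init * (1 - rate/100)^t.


decay = (1 - 4.29/100)^1 = 0.9571
SOC_final = 87.56 * 0.9571 = 83.80%

83.80%


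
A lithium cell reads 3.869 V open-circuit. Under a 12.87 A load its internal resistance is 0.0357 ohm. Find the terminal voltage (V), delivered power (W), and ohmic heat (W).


Step 1: V_terminal = OCV - I*R = 3.869 - 12.87 * 0.0357 = 3.4095 V
Step 2: P_out = V_terminal * I = 3.4095 * 12.87 = 43.88 W
Step 3: Q = I^2 * R = 12.87^2 * 0.0357 = 5.913 W

V=3.4095 V, P=43.88 W, Q=5.913 W


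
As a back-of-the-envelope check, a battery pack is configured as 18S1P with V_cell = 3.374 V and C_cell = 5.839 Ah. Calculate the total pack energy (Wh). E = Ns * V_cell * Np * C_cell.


E = Ns * Vcell * Np * Ccell = 18 * 3.374 * 1 * 5.839 = 354.6 Wh

354.6 Wh
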